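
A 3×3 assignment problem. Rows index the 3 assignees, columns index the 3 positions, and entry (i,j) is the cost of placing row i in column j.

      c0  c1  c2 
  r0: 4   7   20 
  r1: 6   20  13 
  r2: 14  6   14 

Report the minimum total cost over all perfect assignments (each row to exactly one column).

optimal assignment: row0→col0 (cost 4), row1→col2 (cost 13), row2→col1 (cost 6)
total = 4 + 13 + 6 = 23

Minimum assignment cost: 23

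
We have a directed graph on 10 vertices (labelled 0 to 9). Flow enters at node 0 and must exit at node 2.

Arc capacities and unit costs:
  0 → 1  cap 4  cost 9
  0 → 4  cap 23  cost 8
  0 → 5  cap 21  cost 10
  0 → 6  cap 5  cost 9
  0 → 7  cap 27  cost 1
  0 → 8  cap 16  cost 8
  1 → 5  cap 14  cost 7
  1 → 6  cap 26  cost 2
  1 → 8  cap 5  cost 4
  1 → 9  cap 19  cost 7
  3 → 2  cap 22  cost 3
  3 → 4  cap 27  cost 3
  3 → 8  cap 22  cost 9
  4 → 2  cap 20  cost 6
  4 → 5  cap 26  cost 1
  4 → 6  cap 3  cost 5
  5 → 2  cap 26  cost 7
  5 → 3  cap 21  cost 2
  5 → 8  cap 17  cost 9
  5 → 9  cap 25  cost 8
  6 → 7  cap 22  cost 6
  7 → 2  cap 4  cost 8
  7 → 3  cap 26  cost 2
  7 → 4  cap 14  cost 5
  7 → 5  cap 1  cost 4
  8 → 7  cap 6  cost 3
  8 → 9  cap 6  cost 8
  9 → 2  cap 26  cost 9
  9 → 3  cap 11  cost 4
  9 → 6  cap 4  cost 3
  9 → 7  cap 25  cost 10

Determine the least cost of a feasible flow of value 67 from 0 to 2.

Minimum cost for 67 units: 797

shortest-cost path #1: 0→7→3→2 push 22 @ unit cost 6 (adds 132)
shortest-cost path #2: 0→7→2 push 4 @ unit cost 9 (adds 36)
shortest-cost path #3: 0→7→4→2 push 1 @ unit cost 12 (adds 12)
shortest-cost path #4: 0→4→2 push 19 @ unit cost 14 (adds 266)
shortest-cost path #5: 0→4→7→5→2 push 1 @ unit cost 14 (adds 14)
shortest-cost path #6: 0→4→5→2 push 3 @ unit cost 16 (adds 48)
shortest-cost path #7: 0→5→2 push 17 @ unit cost 17 (adds 289)
total cost = 797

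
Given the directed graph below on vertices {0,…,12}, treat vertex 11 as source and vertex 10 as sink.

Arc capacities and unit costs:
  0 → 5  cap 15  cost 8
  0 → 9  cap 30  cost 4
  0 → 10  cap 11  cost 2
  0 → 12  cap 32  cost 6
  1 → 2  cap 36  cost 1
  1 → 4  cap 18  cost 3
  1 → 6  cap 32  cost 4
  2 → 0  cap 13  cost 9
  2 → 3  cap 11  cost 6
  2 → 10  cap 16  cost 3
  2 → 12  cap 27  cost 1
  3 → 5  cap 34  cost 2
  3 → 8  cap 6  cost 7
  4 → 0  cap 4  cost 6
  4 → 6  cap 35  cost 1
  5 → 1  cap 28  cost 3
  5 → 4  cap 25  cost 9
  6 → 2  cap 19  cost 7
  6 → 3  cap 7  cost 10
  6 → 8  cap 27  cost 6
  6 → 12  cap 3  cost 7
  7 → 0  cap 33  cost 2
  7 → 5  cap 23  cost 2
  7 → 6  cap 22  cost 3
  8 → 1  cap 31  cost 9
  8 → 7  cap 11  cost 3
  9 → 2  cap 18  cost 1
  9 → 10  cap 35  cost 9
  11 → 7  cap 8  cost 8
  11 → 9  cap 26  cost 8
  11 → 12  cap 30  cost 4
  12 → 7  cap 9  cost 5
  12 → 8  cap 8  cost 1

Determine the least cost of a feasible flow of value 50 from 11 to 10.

shortest-cost path #1: 11→7→0→10 push 8 @ unit cost 12 (adds 96)
shortest-cost path #2: 11→9→2→10 push 16 @ unit cost 12 (adds 192)
shortest-cost path #3: 11→12→8→7→0→10 push 3 @ unit cost 12 (adds 36)
shortest-cost path #4: 11→9→10 push 10 @ unit cost 17 (adds 170)
shortest-cost path #5: 11→12→8→7→5→1→2→9→10 push 5 @ unit cost 22 (adds 110)
shortest-cost path #6: 11→12→7→5→1→2→9→10 push 8 @ unit cost 23 (adds 184)
total cost = 788

Minimum cost for 50 units: 788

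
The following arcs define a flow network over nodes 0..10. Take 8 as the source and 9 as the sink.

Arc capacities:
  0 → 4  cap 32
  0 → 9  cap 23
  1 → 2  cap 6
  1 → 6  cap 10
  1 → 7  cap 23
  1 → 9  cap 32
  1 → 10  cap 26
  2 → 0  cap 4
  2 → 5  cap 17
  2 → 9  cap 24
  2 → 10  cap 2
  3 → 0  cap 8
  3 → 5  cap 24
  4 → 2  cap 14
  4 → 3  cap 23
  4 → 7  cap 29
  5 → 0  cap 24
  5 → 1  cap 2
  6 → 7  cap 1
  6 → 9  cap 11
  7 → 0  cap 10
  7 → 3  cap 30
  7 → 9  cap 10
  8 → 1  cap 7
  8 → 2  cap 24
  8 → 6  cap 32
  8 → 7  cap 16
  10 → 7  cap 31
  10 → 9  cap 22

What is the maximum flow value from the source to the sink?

Maximum flow value: 59

augment #1: 8→1→9 bottleneck 7, total now 7
augment #2: 8→2→9 bottleneck 24, total now 31
augment #3: 8→6→9 bottleneck 11, total now 42
augment #4: 8→7→9 bottleneck 10, total now 52
augment #5: 8→7→0→9 bottleneck 6, total now 58
augment #6: 8→6→7→0→9 bottleneck 1, total now 59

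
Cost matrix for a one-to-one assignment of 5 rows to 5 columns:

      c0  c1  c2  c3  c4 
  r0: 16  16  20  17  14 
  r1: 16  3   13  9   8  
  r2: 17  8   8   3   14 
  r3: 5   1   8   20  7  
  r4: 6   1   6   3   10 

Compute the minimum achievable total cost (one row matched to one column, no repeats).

Minimum assignment cost: 31

optimal assignment: row0→col4 (cost 14), row1→col1 (cost 3), row2→col3 (cost 3), row3→col0 (cost 5), row4→col2 (cost 6)
total = 14 + 3 + 3 + 5 + 6 = 31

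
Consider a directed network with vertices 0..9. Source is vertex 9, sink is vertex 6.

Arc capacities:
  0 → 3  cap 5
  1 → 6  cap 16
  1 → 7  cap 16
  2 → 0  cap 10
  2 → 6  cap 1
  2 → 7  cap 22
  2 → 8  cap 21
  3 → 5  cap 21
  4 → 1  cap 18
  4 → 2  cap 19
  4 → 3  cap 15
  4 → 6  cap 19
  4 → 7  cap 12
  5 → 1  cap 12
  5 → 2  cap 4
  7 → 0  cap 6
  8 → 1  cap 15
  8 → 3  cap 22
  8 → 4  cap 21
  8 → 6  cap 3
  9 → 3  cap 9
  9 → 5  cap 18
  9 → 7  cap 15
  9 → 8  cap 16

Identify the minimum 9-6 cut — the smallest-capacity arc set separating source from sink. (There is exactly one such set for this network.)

Min-cut arcs: {(5,1), (5,2), (9,8)} (total capacity 32)

augment #1: 9→8→6 push 3
augment #2: 9→5→1→6 push 12
augment #3: 9→5→2→6 push 1
augment #4: 9→8→1→6 push 4
augment #5: 9→8→4→6 push 9
augment #6: 9→5→2→8→4→6 push 3
max flow = 32; residual-reachable set from 9 gives S-side
cut edges (S→T): {(5,1), (5,2), (9,8)} total cap 32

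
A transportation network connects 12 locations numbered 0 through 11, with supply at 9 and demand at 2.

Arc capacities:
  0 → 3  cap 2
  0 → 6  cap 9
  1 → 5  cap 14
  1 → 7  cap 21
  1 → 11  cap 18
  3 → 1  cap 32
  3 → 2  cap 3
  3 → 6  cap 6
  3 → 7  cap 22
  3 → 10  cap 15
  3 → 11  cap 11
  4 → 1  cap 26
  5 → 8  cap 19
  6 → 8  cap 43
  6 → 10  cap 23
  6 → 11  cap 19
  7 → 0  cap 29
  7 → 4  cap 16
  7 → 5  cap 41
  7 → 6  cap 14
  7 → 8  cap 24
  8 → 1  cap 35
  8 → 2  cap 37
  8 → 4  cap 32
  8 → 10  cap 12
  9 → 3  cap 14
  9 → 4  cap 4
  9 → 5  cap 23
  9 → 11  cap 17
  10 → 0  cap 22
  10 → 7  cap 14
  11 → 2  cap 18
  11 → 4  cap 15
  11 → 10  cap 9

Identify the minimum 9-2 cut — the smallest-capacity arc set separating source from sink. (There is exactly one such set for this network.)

augment #1: 9→3→2 push 3
augment #2: 9→11→2 push 17
augment #3: 9→3→11→2 push 1
augment #4: 9→5→8→2 push 19
augment #5: 9→3→6→8→2 push 6
augment #6: 9→3→7→8→2 push 4
augment #7: 9→4→1→7→8→2 push 4
max flow = 54; residual-reachable set from 9 gives S-side
cut edges (S→T): {(5,8), (9,3), (9,4), (9,11)} total cap 54

Min-cut arcs: {(5,8), (9,3), (9,4), (9,11)} (total capacity 54)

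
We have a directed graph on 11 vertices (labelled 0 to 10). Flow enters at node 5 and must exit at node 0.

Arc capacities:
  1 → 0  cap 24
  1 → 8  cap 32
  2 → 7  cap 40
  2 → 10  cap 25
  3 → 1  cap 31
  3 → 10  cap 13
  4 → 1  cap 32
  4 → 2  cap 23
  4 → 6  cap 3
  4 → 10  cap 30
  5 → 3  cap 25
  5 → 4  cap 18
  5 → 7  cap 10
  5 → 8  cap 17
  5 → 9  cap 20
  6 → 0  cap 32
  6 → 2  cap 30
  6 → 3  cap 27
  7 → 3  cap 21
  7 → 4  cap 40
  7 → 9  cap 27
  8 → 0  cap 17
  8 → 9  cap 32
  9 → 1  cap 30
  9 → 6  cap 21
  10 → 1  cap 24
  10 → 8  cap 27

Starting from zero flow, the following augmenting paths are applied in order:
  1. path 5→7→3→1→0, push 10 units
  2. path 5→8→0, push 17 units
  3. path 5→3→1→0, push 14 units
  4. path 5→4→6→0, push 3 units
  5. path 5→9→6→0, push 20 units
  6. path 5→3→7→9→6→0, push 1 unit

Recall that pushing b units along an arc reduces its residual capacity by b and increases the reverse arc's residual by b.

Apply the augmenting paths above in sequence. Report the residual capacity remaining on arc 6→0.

Residual capacity of (6,0): 8

after path 1 (5→7→3→1→0, push 10): res(6,0)=32
after path 2 (5→8→0, push 17): res(6,0)=32
after path 3 (5→3→1→0, push 14): res(6,0)=32
after path 4 (5→4→6→0, push 3): res(6,0)=29
after path 5 (5→9→6→0, push 20): res(6,0)=9
after path 6 (5→3→7→9→6→0, push 1): res(6,0)=8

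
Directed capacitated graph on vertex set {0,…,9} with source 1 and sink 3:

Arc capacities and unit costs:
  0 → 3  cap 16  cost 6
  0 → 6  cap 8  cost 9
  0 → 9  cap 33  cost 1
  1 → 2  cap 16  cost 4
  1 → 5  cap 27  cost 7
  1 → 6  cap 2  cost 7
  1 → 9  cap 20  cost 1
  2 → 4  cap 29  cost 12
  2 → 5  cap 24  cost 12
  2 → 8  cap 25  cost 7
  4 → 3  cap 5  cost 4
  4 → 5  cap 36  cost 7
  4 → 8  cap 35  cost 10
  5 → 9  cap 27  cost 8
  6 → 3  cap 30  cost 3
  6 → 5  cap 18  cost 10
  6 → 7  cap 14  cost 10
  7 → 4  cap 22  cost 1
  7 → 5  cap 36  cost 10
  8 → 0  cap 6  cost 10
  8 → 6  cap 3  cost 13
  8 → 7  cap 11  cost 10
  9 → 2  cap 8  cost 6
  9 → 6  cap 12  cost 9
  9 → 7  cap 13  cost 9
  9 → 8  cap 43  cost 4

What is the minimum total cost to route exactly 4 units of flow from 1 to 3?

shortest-cost path #1: 1→6→3 push 2 @ unit cost 10 (adds 20)
shortest-cost path #2: 1→9→6→3 push 2 @ unit cost 13 (adds 26)
total cost = 46

Minimum cost for 4 units: 46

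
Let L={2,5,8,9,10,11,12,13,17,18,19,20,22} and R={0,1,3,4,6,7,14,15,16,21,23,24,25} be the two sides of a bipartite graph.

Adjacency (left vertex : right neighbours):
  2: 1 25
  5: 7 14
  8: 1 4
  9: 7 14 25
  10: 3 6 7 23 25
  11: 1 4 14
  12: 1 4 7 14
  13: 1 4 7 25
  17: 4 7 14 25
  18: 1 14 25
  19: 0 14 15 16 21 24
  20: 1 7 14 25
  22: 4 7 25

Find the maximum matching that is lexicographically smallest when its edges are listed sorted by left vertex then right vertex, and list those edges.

Lex-smallest maximum matching: {(2,1), (5,7), (8,4), (9,14), (10,3), (13,25), (19,0)}

|M| = 7 (so the lex-smallest maximum matching has 7 edges)
process left vertices in ascending order; for each, take the smallest-labelled available neighbour that still permits 7 edges overall, or leave it unmatched if none does
lex-smallest matching: {2-1, 5-7, 8-4, 9-14, 10-3, 13-25, 19-0}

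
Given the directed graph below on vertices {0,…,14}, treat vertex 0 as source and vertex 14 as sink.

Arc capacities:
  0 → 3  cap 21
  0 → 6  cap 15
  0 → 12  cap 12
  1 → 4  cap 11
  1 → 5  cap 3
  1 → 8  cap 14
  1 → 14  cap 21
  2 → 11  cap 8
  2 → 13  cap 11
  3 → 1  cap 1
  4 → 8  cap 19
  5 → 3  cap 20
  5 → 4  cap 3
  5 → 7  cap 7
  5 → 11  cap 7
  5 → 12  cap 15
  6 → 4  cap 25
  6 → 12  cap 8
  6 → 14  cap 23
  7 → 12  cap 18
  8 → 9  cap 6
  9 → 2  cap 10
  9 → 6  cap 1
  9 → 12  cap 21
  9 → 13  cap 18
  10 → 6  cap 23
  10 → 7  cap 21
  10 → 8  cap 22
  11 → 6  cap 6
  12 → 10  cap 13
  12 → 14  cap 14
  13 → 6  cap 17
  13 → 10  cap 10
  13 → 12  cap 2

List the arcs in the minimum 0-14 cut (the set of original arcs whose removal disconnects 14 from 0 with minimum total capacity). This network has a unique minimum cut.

augment #1: 0→6→14 push 15
augment #2: 0→12→14 push 12
augment #3: 0→3→1→14 push 1
max flow = 28; residual-reachable set from 0 gives S-side
cut edges (S→T): {(0,6), (0,12), (3,1)} total cap 28

Min-cut arcs: {(0,6), (0,12), (3,1)} (total capacity 28)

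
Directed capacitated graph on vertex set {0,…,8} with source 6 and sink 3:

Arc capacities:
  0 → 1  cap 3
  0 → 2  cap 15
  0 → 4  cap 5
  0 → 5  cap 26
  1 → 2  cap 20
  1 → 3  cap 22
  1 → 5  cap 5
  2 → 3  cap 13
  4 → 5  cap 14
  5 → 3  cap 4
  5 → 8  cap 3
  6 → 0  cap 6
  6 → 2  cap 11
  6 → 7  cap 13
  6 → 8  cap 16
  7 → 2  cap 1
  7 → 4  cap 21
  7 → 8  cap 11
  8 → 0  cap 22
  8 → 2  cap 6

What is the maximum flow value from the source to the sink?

augment #1: 6→2→3 bottleneck 11, total now 11
augment #2: 6→0→1→3 bottleneck 3, total now 14
augment #3: 6→0→2→3 bottleneck 2, total now 16
augment #4: 6→0→5→3 bottleneck 1, total now 17
augment #5: 6→7→4→5→3 bottleneck 3, total now 20

Maximum flow value: 20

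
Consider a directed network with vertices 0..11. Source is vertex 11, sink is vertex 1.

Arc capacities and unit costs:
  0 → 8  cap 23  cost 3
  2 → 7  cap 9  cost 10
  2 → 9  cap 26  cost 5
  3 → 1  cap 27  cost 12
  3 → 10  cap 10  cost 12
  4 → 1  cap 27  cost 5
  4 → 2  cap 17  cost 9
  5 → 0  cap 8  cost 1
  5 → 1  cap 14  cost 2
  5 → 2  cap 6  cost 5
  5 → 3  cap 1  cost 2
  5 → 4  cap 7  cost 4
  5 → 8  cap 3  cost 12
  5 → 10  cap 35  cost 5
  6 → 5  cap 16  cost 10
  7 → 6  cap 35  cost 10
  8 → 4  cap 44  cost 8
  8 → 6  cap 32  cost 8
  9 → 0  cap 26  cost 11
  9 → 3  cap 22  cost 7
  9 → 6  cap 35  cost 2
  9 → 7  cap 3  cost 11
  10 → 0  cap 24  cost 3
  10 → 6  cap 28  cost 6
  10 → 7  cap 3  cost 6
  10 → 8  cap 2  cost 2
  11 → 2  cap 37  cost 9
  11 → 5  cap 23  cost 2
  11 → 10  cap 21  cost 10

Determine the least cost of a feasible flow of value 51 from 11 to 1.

shortest-cost path #1: 11→5→1 push 14 @ unit cost 4 (adds 56)
shortest-cost path #2: 11→5→4→1 push 7 @ unit cost 11 (adds 77)
shortest-cost path #3: 11→5→3→1 push 1 @ unit cost 16 (adds 16)
shortest-cost path #4: 11→5→0→8→4→1 push 1 @ unit cost 19 (adds 19)
shortest-cost path #5: 11→10→8→4→1 push 2 @ unit cost 25 (adds 50)
shortest-cost path #6: 11→10→0→8→4→1 push 17 @ unit cost 29 (adds 493)
shortest-cost path #7: 11→2→9→3→1 push 9 @ unit cost 33 (adds 297)
total cost = 1008

Minimum cost for 51 units: 1008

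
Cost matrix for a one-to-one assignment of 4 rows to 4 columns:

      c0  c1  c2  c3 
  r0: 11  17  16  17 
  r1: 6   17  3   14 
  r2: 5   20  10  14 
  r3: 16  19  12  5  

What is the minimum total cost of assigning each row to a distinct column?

optimal assignment: row0→col1 (cost 17), row1→col2 (cost 3), row2→col0 (cost 5), row3→col3 (cost 5)
total = 17 + 3 + 5 + 5 = 30

Minimum assignment cost: 30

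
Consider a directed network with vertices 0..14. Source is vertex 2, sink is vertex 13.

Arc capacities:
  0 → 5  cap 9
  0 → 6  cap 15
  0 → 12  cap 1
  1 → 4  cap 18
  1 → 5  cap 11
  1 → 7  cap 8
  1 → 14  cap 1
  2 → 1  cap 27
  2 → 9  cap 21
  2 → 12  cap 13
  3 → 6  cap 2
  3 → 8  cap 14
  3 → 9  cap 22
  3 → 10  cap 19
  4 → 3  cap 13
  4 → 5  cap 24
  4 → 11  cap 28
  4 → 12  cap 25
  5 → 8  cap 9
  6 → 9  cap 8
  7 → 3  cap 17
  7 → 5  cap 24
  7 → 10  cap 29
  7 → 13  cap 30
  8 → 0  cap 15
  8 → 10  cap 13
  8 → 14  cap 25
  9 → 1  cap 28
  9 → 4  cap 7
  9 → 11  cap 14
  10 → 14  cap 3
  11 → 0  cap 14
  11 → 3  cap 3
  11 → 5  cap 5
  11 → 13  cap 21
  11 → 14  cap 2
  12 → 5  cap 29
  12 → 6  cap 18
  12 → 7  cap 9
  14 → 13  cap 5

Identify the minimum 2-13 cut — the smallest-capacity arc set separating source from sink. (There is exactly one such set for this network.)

Min-cut arcs: {(1,7), (11,13), (12,7), (14,13)} (total capacity 43)

augment #1: 2→1→7→13 push 8
augment #2: 2→1→14→13 push 1
augment #3: 2→9→11→13 push 14
augment #4: 2→12→7→13 push 9
augment #5: 2→1→4→11→13 push 7
augment #6: 2→1→4→11→14→13 push 2
augment #7: 2→1→5→8→14→13 push 2
max flow = 43; residual-reachable set from 2 gives S-side
cut edges (S→T): {(1,7), (11,13), (12,7), (14,13)} total cap 43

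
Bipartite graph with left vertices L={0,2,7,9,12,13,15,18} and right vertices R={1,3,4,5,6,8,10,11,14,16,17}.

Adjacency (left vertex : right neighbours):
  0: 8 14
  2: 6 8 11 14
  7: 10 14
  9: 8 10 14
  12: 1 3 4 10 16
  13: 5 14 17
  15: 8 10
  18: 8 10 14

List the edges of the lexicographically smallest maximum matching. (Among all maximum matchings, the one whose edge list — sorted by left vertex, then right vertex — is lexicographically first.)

Lex-smallest maximum matching: {(0,8), (2,6), (7,10), (9,14), (12,1), (13,5)}

|M| = 6 (so the lex-smallest maximum matching has 6 edges)
process left vertices in ascending order; for each, take the smallest-labelled available neighbour that still permits 6 edges overall, or leave it unmatched if none does
lex-smallest matching: {0-8, 2-6, 7-10, 9-14, 12-1, 13-5}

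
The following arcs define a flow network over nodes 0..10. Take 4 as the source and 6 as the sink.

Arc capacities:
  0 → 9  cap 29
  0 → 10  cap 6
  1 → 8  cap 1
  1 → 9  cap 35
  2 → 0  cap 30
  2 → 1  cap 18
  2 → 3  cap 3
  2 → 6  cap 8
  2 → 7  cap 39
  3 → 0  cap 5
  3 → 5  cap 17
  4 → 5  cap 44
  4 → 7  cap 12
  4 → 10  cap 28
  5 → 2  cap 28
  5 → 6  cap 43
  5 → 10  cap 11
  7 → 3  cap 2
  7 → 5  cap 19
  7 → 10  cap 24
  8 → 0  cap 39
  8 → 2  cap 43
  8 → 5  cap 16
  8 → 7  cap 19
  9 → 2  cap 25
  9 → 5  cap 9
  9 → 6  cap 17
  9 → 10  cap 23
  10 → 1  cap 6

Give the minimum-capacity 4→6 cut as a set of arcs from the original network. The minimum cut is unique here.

augment #1: 4→5→6 push 43
augment #2: 4→5→2→6 push 1
augment #3: 4→7→5→2→6 push 7
augment #4: 4→10→1→9→6 push 6
augment #5: 4→7→3→0→9→6 push 2
augment #6: 4→7→5→2→0→9→6 push 3
max flow = 62; residual-reachable set from 4 gives S-side
cut edges (S→T): {(4,5), (4,7), (10,1)} total cap 62

Min-cut arcs: {(4,5), (4,7), (10,1)} (total capacity 62)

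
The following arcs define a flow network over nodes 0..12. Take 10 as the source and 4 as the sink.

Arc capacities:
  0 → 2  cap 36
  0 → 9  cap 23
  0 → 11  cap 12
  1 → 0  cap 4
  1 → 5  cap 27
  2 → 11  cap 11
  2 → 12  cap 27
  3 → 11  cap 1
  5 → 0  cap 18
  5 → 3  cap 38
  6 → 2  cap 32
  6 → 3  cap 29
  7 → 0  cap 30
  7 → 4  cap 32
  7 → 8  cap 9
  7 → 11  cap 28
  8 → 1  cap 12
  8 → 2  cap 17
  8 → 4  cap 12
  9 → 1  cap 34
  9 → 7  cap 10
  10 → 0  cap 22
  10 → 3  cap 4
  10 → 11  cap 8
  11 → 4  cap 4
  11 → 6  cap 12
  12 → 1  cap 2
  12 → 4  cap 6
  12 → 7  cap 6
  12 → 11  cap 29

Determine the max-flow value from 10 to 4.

augment #1: 10→11→4 bottleneck 4, total now 4
augment #2: 10→0→2→12→4 bottleneck 6, total now 10
augment #3: 10→0→9→7→4 bottleneck 10, total now 20
augment #4: 10→0→2→12→7→4 bottleneck 6, total now 26

Maximum flow value: 26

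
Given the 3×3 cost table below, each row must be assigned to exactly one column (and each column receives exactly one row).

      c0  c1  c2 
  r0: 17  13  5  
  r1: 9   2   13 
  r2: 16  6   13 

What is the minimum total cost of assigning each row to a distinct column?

optimal assignment: row0→col2 (cost 5), row1→col0 (cost 9), row2→col1 (cost 6)
total = 5 + 9 + 6 = 20

Minimum assignment cost: 20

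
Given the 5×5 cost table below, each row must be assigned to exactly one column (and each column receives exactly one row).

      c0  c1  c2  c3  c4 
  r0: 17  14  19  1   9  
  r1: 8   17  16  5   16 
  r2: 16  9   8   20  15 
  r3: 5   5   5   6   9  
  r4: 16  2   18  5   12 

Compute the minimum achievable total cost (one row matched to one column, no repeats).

Minimum assignment cost: 28

optimal assignment: row0→col3 (cost 1), row1→col0 (cost 8), row2→col2 (cost 8), row3→col4 (cost 9), row4→col1 (cost 2)
total = 1 + 8 + 8 + 9 + 2 = 28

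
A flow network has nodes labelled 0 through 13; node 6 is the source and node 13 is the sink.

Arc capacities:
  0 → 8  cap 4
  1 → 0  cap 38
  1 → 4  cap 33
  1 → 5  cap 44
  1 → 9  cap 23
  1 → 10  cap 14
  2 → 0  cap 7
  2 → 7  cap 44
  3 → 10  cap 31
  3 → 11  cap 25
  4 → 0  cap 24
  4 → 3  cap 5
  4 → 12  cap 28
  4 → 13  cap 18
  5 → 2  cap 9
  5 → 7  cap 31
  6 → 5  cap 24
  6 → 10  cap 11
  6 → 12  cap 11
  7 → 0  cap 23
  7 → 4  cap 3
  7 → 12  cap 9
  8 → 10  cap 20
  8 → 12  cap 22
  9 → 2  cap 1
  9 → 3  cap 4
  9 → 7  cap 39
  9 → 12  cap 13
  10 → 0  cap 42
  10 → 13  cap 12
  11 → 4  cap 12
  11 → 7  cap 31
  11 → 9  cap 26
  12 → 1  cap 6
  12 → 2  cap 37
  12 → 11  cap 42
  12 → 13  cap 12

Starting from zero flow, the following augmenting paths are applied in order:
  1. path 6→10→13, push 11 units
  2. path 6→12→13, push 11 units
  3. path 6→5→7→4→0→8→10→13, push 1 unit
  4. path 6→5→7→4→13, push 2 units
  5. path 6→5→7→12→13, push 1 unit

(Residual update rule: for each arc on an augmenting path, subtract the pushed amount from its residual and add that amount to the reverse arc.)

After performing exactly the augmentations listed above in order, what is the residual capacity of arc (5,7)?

after path 1 (6→10→13, push 11): res(5,7)=31
after path 2 (6→12→13, push 11): res(5,7)=31
after path 3 (6→5→7→4→0→8→10→13, push 1): res(5,7)=30
after path 4 (6→5→7→4→13, push 2): res(5,7)=28
after path 5 (6→5→7→12→13, push 1): res(5,7)=27

Residual capacity of (5,7): 27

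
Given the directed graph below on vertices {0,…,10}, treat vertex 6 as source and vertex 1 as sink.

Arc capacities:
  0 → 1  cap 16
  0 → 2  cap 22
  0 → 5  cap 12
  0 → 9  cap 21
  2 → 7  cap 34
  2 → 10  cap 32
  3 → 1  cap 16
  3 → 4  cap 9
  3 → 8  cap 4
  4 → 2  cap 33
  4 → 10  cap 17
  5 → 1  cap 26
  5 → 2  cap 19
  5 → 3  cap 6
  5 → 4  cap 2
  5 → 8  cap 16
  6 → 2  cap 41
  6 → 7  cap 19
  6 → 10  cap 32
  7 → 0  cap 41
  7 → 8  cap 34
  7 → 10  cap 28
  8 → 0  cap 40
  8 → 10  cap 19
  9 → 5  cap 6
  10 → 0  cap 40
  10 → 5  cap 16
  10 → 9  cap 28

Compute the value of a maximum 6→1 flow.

Maximum flow value: 48

augment #1: 6→7→0→1 bottleneck 16, total now 16
augment #2: 6→10→5→1 bottleneck 16, total now 32
augment #3: 6→7→0→5→1 bottleneck 3, total now 35
augment #4: 6→10→0→5→1 bottleneck 7, total now 42
augment #5: 6→10→0→5→3→1 bottleneck 2, total now 44
augment #6: 6→10→9→5→3→1 bottleneck 4, total now 48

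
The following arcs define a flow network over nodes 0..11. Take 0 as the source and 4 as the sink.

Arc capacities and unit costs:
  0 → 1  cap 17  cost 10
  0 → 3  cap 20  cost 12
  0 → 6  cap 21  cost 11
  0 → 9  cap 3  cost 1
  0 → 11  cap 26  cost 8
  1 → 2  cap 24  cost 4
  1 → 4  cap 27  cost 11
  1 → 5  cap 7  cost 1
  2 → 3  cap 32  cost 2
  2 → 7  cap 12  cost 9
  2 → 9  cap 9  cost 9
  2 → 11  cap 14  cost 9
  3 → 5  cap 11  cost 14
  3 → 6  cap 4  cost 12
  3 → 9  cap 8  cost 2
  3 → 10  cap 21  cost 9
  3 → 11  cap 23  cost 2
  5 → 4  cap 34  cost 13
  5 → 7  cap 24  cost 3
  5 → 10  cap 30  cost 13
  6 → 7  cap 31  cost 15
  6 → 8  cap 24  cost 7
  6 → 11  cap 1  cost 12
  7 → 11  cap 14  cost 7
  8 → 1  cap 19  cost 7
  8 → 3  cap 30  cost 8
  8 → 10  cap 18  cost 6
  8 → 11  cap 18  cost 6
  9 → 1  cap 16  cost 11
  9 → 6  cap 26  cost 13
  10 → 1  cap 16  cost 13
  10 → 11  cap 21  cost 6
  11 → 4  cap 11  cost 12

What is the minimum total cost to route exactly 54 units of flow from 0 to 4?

Minimum cost for 54 units: 1522

shortest-cost path #1: 0→11→4 push 11 @ unit cost 20 (adds 220)
shortest-cost path #2: 0→1→4 push 17 @ unit cost 21 (adds 357)
shortest-cost path #3: 0→9→1→4 push 3 @ unit cost 23 (adds 69)
shortest-cost path #4: 0→6→8→1→4 push 7 @ unit cost 36 (adds 252)
shortest-cost path #5: 0→3→5→4 push 11 @ unit cost 39 (adds 429)
shortest-cost path #6: 0→6→8→1→5→4 push 5 @ unit cost 39 (adds 195)
total cost = 1522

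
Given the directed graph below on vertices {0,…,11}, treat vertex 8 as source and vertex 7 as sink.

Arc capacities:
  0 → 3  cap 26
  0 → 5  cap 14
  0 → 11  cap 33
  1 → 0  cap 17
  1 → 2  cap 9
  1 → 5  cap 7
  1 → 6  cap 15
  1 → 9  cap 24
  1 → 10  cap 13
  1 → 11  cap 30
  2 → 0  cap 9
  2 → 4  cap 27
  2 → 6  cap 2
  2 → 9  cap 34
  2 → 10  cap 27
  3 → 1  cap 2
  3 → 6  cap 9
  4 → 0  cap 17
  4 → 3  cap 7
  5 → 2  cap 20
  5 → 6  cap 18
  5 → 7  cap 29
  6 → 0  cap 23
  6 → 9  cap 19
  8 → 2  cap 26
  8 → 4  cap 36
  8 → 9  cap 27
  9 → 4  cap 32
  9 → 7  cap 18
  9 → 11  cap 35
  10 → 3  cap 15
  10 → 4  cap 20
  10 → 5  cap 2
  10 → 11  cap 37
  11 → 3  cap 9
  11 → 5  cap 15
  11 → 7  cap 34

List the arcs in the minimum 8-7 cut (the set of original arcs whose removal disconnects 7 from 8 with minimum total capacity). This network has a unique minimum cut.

augment #1: 8→9→7 push 18
augment #2: 8→9→11→7 push 9
augment #3: 8→2→0→5→7 push 9
augment #4: 8→2→9→11→7 push 17
augment #5: 8→4→0→5→7 push 5
augment #6: 8→4→0→11→7 push 8
augment #7: 8→4→0→11→5→7 push 4
augment #8: 8→4→3→1→5→7 push 2
augment #9: 8→4→3→6→0→11→5→7 push 5
max flow = 77; residual-reachable set from 8 gives S-side
cut edges (S→T): {(4,0), (4,3), (8,2), (8,9)} total cap 77

Min-cut arcs: {(4,0), (4,3), (8,2), (8,9)} (total capacity 77)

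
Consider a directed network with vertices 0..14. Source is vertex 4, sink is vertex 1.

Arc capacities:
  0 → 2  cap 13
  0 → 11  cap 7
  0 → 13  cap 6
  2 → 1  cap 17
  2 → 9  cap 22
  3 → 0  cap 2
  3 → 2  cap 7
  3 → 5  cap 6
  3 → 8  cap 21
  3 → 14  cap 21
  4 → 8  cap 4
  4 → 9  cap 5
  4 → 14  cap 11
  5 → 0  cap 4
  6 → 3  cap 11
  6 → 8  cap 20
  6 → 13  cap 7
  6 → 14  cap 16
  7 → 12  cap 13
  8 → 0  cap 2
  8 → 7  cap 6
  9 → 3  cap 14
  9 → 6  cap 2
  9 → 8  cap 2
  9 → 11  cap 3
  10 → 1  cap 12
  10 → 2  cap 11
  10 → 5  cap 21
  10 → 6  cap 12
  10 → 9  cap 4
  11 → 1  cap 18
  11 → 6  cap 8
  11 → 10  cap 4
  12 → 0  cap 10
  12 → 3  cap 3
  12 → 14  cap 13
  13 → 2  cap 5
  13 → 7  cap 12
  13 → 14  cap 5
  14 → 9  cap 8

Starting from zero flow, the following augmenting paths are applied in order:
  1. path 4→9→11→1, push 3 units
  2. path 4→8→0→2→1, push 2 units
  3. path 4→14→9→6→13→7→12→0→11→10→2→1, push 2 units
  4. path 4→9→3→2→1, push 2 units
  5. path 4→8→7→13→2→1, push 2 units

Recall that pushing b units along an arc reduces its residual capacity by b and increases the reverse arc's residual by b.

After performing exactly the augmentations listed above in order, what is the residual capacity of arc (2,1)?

after path 1 (4→9→11→1, push 3): res(2,1)=17
after path 2 (4→8→0→2→1, push 2): res(2,1)=15
after path 3 (4→14→9→6→13→7→12→0→11→10→2→1, push 2): res(2,1)=13
after path 4 (4→9→3→2→1, push 2): res(2,1)=11
after path 5 (4→8→7→13→2→1, push 2): res(2,1)=9

Residual capacity of (2,1): 9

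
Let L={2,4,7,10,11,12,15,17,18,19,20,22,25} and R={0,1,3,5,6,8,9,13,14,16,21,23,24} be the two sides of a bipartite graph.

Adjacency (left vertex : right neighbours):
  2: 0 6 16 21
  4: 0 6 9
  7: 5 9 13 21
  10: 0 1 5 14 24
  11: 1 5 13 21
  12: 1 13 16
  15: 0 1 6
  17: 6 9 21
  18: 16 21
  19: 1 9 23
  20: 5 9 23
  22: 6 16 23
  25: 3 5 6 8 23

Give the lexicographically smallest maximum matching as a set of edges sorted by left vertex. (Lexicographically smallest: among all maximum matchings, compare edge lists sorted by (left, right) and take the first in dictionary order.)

Lex-smallest maximum matching: {(2,0), (4,6), (7,5), (10,14), (11,1), (12,13), (17,9), (18,21), (19,23), (22,16), (25,3)}

|M| = 11 (so the lex-smallest maximum matching has 11 edges)
process left vertices in ascending order; for each, take the smallest-labelled available neighbour that still permits 11 edges overall, or leave it unmatched if none does
lex-smallest matching: {2-0, 4-6, 7-5, 10-14, 11-1, 12-13, 17-9, 18-21, 19-23, 22-16, 25-3}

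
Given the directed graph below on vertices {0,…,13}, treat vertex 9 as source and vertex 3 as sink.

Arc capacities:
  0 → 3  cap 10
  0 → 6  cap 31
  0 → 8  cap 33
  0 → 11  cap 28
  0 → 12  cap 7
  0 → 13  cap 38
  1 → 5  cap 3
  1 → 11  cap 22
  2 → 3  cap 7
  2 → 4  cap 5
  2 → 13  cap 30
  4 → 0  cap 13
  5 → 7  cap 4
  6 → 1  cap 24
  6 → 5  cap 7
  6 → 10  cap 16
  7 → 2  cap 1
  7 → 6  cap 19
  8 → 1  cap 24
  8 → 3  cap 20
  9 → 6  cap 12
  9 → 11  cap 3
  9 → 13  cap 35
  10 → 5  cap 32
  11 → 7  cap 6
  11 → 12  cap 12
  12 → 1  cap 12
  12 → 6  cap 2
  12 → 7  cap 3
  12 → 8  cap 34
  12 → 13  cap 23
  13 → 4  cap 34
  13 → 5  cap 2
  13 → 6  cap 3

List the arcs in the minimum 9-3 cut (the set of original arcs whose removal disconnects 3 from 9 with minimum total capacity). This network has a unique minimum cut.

augment #1: 9→11→7→2→3 push 1
augment #2: 9→11→12→8→3 push 2
augment #3: 9→13→4→0→3 push 10
augment #4: 9→13→4→0→8→3 push 3
augment #5: 9→6→1→11→12→8→3 push 10
max flow = 26; residual-reachable set from 9 gives S-side
cut edges (S→T): {(4,0), (7,2), (11,12)} total cap 26

Min-cut arcs: {(4,0), (7,2), (11,12)} (total capacity 26)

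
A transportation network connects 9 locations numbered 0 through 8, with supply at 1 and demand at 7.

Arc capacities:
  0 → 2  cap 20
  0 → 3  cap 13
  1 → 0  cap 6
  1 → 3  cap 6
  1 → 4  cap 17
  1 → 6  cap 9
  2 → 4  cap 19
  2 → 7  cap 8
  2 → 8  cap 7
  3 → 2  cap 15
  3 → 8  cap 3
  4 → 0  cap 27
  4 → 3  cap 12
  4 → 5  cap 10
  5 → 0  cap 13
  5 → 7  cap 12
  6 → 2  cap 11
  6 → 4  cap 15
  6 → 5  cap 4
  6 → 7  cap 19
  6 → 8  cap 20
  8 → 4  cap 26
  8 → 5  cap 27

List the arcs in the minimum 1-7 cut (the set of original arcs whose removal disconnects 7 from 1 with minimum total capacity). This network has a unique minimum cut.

Min-cut arcs: {(1,6), (2,7), (5,7)} (total capacity 29)

augment #1: 1→6→7 push 9
augment #2: 1→0→2→7 push 6
augment #3: 1→3→2→7 push 2
augment #4: 1→4→5→7 push 10
augment #5: 1→3→8→5→7 push 2
max flow = 29; residual-reachable set from 1 gives S-side
cut edges (S→T): {(1,6), (2,7), (5,7)} total cap 29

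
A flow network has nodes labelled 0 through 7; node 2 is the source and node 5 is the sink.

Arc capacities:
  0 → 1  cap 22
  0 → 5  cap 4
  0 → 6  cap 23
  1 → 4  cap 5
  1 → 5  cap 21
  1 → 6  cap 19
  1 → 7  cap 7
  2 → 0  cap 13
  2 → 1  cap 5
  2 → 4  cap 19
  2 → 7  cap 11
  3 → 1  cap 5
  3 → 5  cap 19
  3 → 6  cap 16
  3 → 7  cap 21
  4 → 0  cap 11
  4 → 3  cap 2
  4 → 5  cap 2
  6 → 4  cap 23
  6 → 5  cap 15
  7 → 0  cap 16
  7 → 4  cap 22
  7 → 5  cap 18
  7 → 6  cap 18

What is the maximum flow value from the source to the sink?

Maximum flow value: 44

augment #1: 2→0→5 bottleneck 4, total now 4
augment #2: 2→1→5 bottleneck 5, total now 9
augment #3: 2→4→5 bottleneck 2, total now 11
augment #4: 2→7→5 bottleneck 11, total now 22
augment #5: 2→0→1→5 bottleneck 9, total now 31
augment #6: 2→4→3→5 bottleneck 2, total now 33
augment #7: 2→4→0→1→5 bottleneck 7, total now 40
augment #8: 2→4→0→6→5 bottleneck 4, total now 44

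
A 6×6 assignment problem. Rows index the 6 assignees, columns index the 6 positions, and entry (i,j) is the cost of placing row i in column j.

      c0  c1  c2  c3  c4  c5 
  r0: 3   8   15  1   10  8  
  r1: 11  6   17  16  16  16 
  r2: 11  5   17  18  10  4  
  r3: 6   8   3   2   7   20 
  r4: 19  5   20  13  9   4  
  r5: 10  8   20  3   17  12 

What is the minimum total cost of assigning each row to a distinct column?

optimal assignment: row0→col0 (cost 3), row1→col1 (cost 6), row2→col5 (cost 4), row3→col2 (cost 3), row4→col4 (cost 9), row5→col3 (cost 3)
total = 3 + 6 + 4 + 3 + 9 + 3 = 28

Minimum assignment cost: 28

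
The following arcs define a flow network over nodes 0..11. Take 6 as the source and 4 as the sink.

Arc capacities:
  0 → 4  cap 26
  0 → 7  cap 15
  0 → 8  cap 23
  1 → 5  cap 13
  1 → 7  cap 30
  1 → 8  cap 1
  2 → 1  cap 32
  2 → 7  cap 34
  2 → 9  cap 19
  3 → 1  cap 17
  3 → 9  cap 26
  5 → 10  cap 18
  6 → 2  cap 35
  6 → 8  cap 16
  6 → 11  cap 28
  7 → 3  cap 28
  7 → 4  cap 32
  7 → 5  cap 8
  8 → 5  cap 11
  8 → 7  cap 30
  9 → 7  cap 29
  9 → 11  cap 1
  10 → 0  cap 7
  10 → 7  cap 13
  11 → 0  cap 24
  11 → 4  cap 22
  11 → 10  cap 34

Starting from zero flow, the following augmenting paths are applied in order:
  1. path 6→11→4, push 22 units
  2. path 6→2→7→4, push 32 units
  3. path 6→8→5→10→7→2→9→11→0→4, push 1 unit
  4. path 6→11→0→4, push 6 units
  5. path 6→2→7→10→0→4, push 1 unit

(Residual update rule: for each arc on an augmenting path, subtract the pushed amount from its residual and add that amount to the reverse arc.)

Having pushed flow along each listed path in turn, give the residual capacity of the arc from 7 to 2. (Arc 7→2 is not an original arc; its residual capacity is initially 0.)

Residual capacity of (7,2): 32

after path 1 (6→11→4, push 22): res(7,2)=0
after path 2 (6→2→7→4, push 32): res(7,2)=32
after path 3 (6→8→5→10→7→2→9→11→0→4, push 1): res(7,2)=31
after path 4 (6→11→0→4, push 6): res(7,2)=31
after path 5 (6→2→7→10→0→4, push 1): res(7,2)=32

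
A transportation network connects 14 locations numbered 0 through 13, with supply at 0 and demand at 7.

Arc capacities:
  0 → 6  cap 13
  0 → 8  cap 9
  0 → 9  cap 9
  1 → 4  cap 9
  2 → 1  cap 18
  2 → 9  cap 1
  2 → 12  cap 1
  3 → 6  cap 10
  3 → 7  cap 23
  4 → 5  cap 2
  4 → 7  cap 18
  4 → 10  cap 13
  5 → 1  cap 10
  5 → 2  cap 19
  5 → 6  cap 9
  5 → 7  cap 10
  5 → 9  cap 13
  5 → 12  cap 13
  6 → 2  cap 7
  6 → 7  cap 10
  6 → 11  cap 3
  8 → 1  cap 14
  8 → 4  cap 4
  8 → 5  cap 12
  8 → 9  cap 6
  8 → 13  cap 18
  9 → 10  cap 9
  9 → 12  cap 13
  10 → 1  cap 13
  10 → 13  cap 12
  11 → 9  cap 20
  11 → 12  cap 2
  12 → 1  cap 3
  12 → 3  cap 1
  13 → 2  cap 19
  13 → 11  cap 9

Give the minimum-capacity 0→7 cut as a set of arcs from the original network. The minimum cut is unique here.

Min-cut arcs: {(0,8), (1,4), (6,7), (12,3)} (total capacity 29)

augment #1: 0→6→7 push 10
augment #2: 0→8→4→7 push 4
augment #3: 0→8→5→7 push 5
augment #4: 0→9→12→3→7 push 1
augment #5: 0→6→2→1→4→7 push 3
augment #6: 0→9→10→1→4→7 push 6
max flow = 29; residual-reachable set from 0 gives S-side
cut edges (S→T): {(0,8), (1,4), (6,7), (12,3)} total cap 29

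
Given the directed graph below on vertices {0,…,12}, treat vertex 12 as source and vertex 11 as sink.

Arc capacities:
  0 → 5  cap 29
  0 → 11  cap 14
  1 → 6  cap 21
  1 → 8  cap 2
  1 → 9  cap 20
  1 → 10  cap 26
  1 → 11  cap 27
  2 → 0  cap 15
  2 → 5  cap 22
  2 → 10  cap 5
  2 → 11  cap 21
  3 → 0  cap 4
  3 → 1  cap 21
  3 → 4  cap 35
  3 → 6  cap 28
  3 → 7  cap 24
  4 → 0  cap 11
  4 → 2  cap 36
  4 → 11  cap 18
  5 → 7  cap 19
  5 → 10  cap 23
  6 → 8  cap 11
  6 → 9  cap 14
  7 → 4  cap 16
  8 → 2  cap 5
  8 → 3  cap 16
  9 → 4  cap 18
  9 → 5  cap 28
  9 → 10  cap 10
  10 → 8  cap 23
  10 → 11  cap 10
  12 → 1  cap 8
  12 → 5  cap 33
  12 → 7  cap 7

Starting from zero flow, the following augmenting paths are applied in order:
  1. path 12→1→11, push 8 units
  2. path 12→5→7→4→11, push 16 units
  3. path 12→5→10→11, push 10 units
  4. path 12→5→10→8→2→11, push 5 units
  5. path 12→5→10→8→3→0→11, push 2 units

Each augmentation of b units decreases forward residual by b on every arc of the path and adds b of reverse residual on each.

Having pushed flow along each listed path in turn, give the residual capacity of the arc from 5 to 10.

Residual capacity of (5,10): 6

after path 1 (12→1→11, push 8): res(5,10)=23
after path 2 (12→5→7→4→11, push 16): res(5,10)=23
after path 3 (12→5→10→11, push 10): res(5,10)=13
after path 4 (12→5→10→8→2→11, push 5): res(5,10)=8
after path 5 (12→5→10→8→3→0→11, push 2): res(5,10)=6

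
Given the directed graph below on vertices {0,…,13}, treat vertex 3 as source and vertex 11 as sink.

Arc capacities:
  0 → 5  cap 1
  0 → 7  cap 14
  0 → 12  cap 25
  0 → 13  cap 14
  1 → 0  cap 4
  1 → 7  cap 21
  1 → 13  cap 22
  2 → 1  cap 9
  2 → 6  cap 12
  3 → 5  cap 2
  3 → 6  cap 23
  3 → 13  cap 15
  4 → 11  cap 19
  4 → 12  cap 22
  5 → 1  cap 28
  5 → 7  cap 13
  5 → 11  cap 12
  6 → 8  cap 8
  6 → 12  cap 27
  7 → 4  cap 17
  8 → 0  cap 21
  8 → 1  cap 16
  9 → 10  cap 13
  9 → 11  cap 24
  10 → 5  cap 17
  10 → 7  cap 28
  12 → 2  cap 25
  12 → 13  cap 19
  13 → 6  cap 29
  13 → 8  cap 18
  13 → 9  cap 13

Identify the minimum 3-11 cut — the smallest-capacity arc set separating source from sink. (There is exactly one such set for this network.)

Min-cut arcs: {(0,5), (3,5), (7,4), (13,9)} (total capacity 33)

augment #1: 3→5→11 push 2
augment #2: 3→13→9→11 push 13
augment #3: 3→6→8→0→5→11 push 1
augment #4: 3→6→8→0→7→4→11 push 7
augment #5: 3→13→8→0→7→4→11 push 2
augment #6: 3→6→12→2→1→7→4→11 push 8
max flow = 33; residual-reachable set from 3 gives S-side
cut edges (S→T): {(0,5), (3,5), (7,4), (13,9)} total cap 33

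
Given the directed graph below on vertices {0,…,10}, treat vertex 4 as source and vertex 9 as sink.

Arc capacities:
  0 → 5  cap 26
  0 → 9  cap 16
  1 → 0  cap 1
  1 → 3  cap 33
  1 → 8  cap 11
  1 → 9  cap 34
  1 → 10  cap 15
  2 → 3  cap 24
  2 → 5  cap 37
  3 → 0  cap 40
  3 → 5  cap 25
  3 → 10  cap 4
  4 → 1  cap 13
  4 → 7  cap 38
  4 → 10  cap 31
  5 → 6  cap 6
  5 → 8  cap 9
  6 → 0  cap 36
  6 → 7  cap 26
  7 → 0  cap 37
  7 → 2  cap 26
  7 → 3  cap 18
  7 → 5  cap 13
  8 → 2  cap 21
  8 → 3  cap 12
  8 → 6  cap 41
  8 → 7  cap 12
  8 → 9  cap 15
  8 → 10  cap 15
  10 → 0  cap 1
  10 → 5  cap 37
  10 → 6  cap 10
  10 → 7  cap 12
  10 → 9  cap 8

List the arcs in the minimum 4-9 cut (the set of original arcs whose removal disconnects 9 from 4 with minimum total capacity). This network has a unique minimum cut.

Min-cut arcs: {(0,9), (4,1), (5,8), (10,9)} (total capacity 46)

augment #1: 4→1→9 push 13
augment #2: 4→10→9 push 8
augment #3: 4→7→0→9 push 16
augment #4: 4→7→5→8→9 push 9
max flow = 46; residual-reachable set from 4 gives S-side
cut edges (S→T): {(0,9), (4,1), (5,8), (10,9)} total cap 46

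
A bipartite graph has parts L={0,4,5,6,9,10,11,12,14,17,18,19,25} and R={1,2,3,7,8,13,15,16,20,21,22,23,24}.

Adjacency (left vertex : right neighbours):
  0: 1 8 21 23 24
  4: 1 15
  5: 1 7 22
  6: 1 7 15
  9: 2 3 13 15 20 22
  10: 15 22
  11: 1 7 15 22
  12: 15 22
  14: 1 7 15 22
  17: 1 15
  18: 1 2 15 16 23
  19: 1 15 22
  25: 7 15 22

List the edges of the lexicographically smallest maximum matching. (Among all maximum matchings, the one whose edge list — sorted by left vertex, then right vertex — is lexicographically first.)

|M| = 7 (so the lex-smallest maximum matching has 7 edges)
process left vertices in ascending order; for each, take the smallest-labelled available neighbour that still permits 7 edges overall, or leave it unmatched if none does
lex-smallest matching: {0-8, 4-1, 5-7, 6-15, 9-2, 10-22, 18-16}

Lex-smallest maximum matching: {(0,8), (4,1), (5,7), (6,15), (9,2), (10,22), (18,16)}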